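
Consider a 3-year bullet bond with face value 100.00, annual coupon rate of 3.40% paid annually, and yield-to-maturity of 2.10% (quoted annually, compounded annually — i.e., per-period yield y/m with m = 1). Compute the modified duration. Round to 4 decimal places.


Answer: Modified duration = 2.8446

Derivation:
Coupon per period c = face * coupon_rate / m = 3.400000
Periods per year m = 1; per-period yield y/m = 0.021000
Number of cashflows N = 3
Cashflows (t years, CF_t, discount factor 1/(1+y/m)^(m*t), PV):
  t = 1.0000: CF_t = 3.400000, DF = 0.979432, PV = 3.330069
  t = 2.0000: CF_t = 3.400000, DF = 0.959287, PV = 3.261575
  t = 3.0000: CF_t = 103.400000, DF = 0.939556, PV = 97.150114
Price P = sum_t PV_t = 103.741758
First compute Macaulay numerator sum_t t * PV_t:
  t * PV_t at t = 1.0000: 3.330069
  t * PV_t at t = 2.0000: 6.523151
  t * PV_t at t = 3.0000: 291.450341
Macaulay duration D = 301.303560 / 103.741758 = 2.904361
Modified duration = D / (1 + y/m) = 2.904361 / (1 + 0.021000) = 2.844624


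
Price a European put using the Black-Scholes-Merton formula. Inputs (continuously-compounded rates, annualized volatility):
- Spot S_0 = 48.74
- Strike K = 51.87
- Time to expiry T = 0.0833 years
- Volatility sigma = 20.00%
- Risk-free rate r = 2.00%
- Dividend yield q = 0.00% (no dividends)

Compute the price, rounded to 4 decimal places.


d1 = (ln(S/K) + (r - q + 0.5*sigma^2) * T) / (sigma * sqrt(T)) = -1.02052997
d2 = d1 - sigma * sqrt(T) = -1.07825345
exp(-rT) = 0.99833539; exp(-qT) = 1.00000000
P = K * exp(-rT) * N(-d2) - S_0 * exp(-qT) * N(-d1)
N(-d1) = 0.84626141; N(-d2) = 0.85953967
P = 51.8700 * 0.99833539 * 0.85953967 - 48.7400 * 1.00000000 * 0.84626141 = 3.2633

Answer: Price = 3.2633


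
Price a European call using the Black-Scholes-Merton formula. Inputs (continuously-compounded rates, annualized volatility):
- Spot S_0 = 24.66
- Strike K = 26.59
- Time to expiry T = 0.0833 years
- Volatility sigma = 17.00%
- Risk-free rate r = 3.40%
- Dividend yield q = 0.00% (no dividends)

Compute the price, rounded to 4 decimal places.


Answer: Price = 0.0386

Derivation:
d1 = (ln(S/K) + (r - q + 0.5*sigma^2) * T) / (sigma * sqrt(T)) = -1.45351850
d2 = d1 - sigma * sqrt(T) = -1.50258345
exp(-rT) = 0.99717181; exp(-qT) = 1.00000000
C = S_0 * exp(-qT) * N(d1) - K * exp(-rT) * N(d2)
N(d1) = 0.07303992; N(d2) = 0.06647325
C = 24.6600 * 1.00000000 * 0.07303992 - 26.5900 * 0.99717181 * 0.06647325 = 0.0386


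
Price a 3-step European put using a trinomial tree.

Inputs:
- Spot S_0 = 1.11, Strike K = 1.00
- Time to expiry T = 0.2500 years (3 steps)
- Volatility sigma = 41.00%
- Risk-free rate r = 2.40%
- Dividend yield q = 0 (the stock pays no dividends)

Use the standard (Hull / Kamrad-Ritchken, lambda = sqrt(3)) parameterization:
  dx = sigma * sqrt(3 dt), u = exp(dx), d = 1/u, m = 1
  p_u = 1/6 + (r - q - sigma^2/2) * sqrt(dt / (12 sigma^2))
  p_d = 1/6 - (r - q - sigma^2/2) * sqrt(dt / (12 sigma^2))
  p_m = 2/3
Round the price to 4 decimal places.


dt = T/N = 0.083333; dx = sigma*sqrt(3*dt) = 0.205000
u = exp(dx) = 1.227525; d = 1/u = 0.814647
p_u = 0.154461, p_m = 0.666667, p_d = 0.178872
Discount per step: exp(-r*dt) = 0.998002
Stock lattice S(k, j) with j the centered position index:
  k=0: S(0,+0) = 1.1100
  k=1: S(1,-1) = 0.9043; S(1,+0) = 1.1100; S(1,+1) = 1.3626
  k=2: S(2,-2) = 0.7367; S(2,-1) = 0.9043; S(2,+0) = 1.1100; S(2,+1) = 1.3626; S(2,+2) = 1.6726
  k=3: S(3,-3) = 0.6001; S(3,-2) = 0.7367; S(3,-1) = 0.9043; S(3,+0) = 1.1100; S(3,+1) = 1.3626; S(3,+2) = 1.6726; S(3,+3) = 2.0531
Terminal payoffs V(N, j) = max(K - S_T, 0):
  V(3,-3) = 0.399889; V(3,-2) = 0.263348; V(3,-1) = 0.095741; V(3,+0) = 0.000000; V(3,+1) = 0.000000; V(3,+2) = 0.000000; V(3,+3) = 0.000000
Backward induction: V(k, j) = exp(-r*dt) * [p_u * V(k+1, j+1) + p_m * V(k+1, j) + p_d * V(k+1, j-1)]
  V(2,-2) = exp(-r*dt) * [p_u*0.095741 + p_m*0.263348 + p_d*0.399889] = 0.261359
  V(2,-1) = exp(-r*dt) * [p_u*0.000000 + p_m*0.095741 + p_d*0.263348] = 0.110712
  V(2,+0) = exp(-r*dt) * [p_u*0.000000 + p_m*0.000000 + p_d*0.095741] = 0.017091
  V(2,+1) = exp(-r*dt) * [p_u*0.000000 + p_m*0.000000 + p_d*0.000000] = 0.000000
  V(2,+2) = exp(-r*dt) * [p_u*0.000000 + p_m*0.000000 + p_d*0.000000] = 0.000000
  V(1,-1) = exp(-r*dt) * [p_u*0.017091 + p_m*0.110712 + p_d*0.261359] = 0.122951
  V(1,+0) = exp(-r*dt) * [p_u*0.000000 + p_m*0.017091 + p_d*0.110712] = 0.031135
  V(1,+1) = exp(-r*dt) * [p_u*0.000000 + p_m*0.000000 + p_d*0.017091] = 0.003051
  V(0,+0) = exp(-r*dt) * [p_u*0.003051 + p_m*0.031135 + p_d*0.122951] = 0.043134

Answer: Price = V(0,0) = 0.0431


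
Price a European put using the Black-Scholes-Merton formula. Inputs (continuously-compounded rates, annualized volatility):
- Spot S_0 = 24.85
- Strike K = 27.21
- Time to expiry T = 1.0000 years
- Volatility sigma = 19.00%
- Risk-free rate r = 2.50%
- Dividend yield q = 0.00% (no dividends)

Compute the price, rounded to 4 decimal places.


d1 = (ln(S/K) + (r - q + 0.5*sigma^2) * T) / (sigma * sqrt(T)) = -0.25093053
d2 = d1 - sigma * sqrt(T) = -0.44093053
exp(-rT) = 0.97530991; exp(-qT) = 1.00000000
P = K * exp(-rT) * N(-d2) - S_0 * exp(-qT) * N(-d1)
N(-d1) = 0.59906609; N(-d2) = 0.67036835
P = 27.2100 * 0.97530991 * 0.67036835 - 24.8500 * 1.00000000 * 0.59906609 = 2.9036

Answer: Price = 2.9036


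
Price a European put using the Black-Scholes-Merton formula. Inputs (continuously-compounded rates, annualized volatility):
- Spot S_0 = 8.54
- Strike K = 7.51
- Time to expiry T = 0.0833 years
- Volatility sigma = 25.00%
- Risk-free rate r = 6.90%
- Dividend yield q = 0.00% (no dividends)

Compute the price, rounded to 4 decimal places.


Answer: Price = 0.0070

Derivation:
d1 = (ln(S/K) + (r - q + 0.5*sigma^2) * T) / (sigma * sqrt(T)) = 1.89699401
d2 = d1 - sigma * sqrt(T) = 1.82483966
exp(-rT) = 0.99426879; exp(-qT) = 1.00000000
P = K * exp(-rT) * N(-d2) - S_0 * exp(-qT) * N(-d1)
N(-d1) = 0.02891436; N(-d2) = 0.03401261
P = 7.5100 * 0.99426879 * 0.03401261 - 8.5400 * 1.00000000 * 0.02891436 = 0.0070


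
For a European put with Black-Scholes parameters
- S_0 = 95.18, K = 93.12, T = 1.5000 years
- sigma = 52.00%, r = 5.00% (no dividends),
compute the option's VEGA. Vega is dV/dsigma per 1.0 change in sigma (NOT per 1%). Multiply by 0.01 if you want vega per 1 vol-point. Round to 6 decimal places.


Answer: Vega = 41.631331

Derivation:
d1 = 0.4705545977; d2 = -0.1663127354
phi(d1) = 0.3571321678; exp(-qT) = 1.0000000000; exp(-rT) = 0.9277434863
Vega = S * exp(-qT) * phi(d1) * sqrt(T) = 95.1800 * 1.0000000000 * 0.3571321678 * 1.2247448714 = 41.631331


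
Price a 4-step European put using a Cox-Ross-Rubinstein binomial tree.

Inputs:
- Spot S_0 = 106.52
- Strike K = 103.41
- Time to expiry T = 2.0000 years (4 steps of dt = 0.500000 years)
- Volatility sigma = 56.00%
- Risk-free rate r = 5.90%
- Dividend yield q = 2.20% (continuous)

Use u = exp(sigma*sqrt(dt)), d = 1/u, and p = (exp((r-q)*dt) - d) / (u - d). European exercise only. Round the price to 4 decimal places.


dt = T/N = 0.500000
u = exp(sigma*sqrt(dt)) = 1.485839; d = 1/u = 0.673020
p = (exp((r-q)*dt) - d) / (u - d) = 0.425251
Discount per step: exp(-r*dt) = 0.970931
Stock lattice S(k, i) with i counting down-moves:
  k=0: S(0,0) = 106.5200
  k=1: S(1,0) = 158.2716; S(1,1) = 71.6901
  k=2: S(2,0) = 235.1662; S(2,1) = 106.5200; S(2,2) = 48.2489
  k=3: S(3,0) = 349.4191; S(3,1) = 158.2716; S(3,2) = 71.6901; S(3,3) = 32.4725
  k=4: S(4,0) = 519.1807; S(4,1) = 235.1662; S(4,2) = 106.5200; S(4,3) = 48.2489; S(4,4) = 21.8546
Terminal payoffs V(N, i) = max(K - S_T, 0):
  V(4,0) = 0.000000; V(4,1) = 0.000000; V(4,2) = 0.000000; V(4,3) = 55.161093; V(4,4) = 81.555353
Backward induction: V(k, i) = exp(-r*dt) * [p * V(k+1, i) + (1-p) * V(k+1, i+1)].
  V(3,0) = exp(-r*dt) * [p*0.000000 + (1-p)*0.000000] = 0.000000
  V(3,1) = exp(-r*dt) * [p*0.000000 + (1-p)*0.000000] = 0.000000
  V(3,2) = exp(-r*dt) * [p*0.000000 + (1-p)*55.161093] = 30.782195
  V(3,3) = exp(-r*dt) * [p*55.161093 + (1-p)*81.555353] = 68.286709
  V(2,0) = exp(-r*dt) * [p*0.000000 + (1-p)*0.000000] = 0.000000
  V(2,1) = exp(-r*dt) * [p*0.000000 + (1-p)*30.782195] = 17.177752
  V(2,2) = exp(-r*dt) * [p*30.782195 + (1-p)*68.286709] = 50.816470
  V(1,0) = exp(-r*dt) * [p*0.000000 + (1-p)*17.177752] = 9.585903
  V(1,1) = exp(-r*dt) * [p*17.177752 + (1-p)*50.816470] = 35.450220
  V(0,0) = exp(-r*dt) * [p*9.585903 + (1-p)*35.450220] = 23.740619

Answer: Price = V(0,0) = 23.7406


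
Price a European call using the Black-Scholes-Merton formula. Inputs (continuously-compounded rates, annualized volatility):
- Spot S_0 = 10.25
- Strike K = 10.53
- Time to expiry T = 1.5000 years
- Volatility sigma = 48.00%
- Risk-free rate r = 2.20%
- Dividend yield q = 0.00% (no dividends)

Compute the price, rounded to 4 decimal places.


d1 = (ln(S/K) + (r - q + 0.5*sigma^2) * T) / (sigma * sqrt(T)) = 0.30422897
d2 = d1 - sigma * sqrt(T) = -0.28364857
exp(-rT) = 0.96753856; exp(-qT) = 1.00000000
C = S_0 * exp(-qT) * N(d1) - K * exp(-rT) * N(d2)
N(d1) = 0.61952327; N(d2) = 0.38833986
C = 10.2500 * 1.00000000 * 0.61952327 - 10.5300 * 0.96753856 * 0.38833986 = 2.3936

Answer: Price = 2.3936


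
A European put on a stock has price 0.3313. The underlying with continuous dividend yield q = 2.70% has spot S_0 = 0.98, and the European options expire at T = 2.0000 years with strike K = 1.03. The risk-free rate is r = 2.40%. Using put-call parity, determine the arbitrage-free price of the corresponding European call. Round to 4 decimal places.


Answer: Call price = 0.2781

Derivation:
Put-call parity: C - P = S_0 * exp(-qT) - K * exp(-rT).
S_0 * exp(-qT) = 0.9800 * 0.94743211 = 0.92848346
K * exp(-rT) = 1.0300 * 0.95313379 = 0.98172780
C = P + S*exp(-qT) - K*exp(-rT)
C = 0.3313 + 0.92848346 - 0.98172780 = 0.2781


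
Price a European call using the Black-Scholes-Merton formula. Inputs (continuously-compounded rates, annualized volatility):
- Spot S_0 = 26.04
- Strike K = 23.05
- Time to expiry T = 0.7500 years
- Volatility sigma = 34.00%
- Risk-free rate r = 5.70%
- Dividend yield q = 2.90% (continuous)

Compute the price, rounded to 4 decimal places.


Answer: Price = 4.7996

Derivation:
d1 = (ln(S/K) + (r - q + 0.5*sigma^2) * T) / (sigma * sqrt(T)) = 0.63276927
d2 = d1 - sigma * sqrt(T) = 0.33832063
exp(-rT) = 0.95815090; exp(-qT) = 0.97848483
C = S_0 * exp(-qT) * N(d1) - K * exp(-rT) * N(d2)
N(d1) = 0.73655783; N(d2) = 0.63243921
C = 26.0400 * 0.97848483 * 0.73655783 - 23.0500 * 0.95815090 * 0.63243921 = 4.7996


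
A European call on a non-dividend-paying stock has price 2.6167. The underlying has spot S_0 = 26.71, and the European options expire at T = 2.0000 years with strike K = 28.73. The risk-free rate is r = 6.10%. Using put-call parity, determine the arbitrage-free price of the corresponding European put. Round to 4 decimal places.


Put-call parity: C - P = S_0 * exp(-qT) - K * exp(-rT).
S_0 * exp(-qT) = 26.7100 * 1.00000000 = 26.71000000
K * exp(-rT) = 28.7300 * 0.88514837 = 25.43031263
P = C - S*exp(-qT) + K*exp(-rT)
P = 2.6167 - 26.71000000 + 25.43031263 = 1.3370

Answer: Put price = 1.3370


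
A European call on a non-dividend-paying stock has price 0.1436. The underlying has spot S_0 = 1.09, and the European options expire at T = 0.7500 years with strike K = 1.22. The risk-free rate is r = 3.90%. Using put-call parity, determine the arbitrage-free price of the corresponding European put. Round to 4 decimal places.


Put-call parity: C - P = S_0 * exp(-qT) - K * exp(-rT).
S_0 * exp(-qT) = 1.0900 * 1.00000000 = 1.09000000
K * exp(-rT) = 1.2200 * 0.97117364 = 1.18483184
P = C - S*exp(-qT) + K*exp(-rT)
P = 0.1436 - 1.09000000 + 1.18483184 = 0.2384

Answer: Put price = 0.2384


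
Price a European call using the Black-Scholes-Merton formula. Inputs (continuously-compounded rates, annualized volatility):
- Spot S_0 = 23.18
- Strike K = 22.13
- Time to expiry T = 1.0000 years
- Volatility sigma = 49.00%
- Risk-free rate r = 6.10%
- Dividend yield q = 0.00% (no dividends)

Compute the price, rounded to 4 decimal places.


d1 = (ln(S/K) + (r - q + 0.5*sigma^2) * T) / (sigma * sqrt(T)) = 0.46409323
d2 = d1 - sigma * sqrt(T) = -0.02590677
exp(-rT) = 0.94082324; exp(-qT) = 1.00000000
C = S_0 * exp(-qT) * N(d1) - K * exp(-rT) * N(d2)
N(d1) = 0.67870952; N(d2) = 0.48966585
C = 23.1800 * 1.00000000 * 0.67870952 - 22.1300 * 0.94082324 * 0.48966585 = 5.5374

Answer: Price = 5.5374


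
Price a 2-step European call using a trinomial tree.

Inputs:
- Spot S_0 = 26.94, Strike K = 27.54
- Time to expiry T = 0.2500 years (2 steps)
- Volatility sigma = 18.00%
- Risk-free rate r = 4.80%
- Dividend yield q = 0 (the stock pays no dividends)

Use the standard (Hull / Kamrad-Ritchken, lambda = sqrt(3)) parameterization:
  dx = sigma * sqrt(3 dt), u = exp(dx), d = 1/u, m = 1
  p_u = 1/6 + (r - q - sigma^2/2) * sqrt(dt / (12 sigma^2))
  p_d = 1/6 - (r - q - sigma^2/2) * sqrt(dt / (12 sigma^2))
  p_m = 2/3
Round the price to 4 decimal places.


dt = T/N = 0.125000; dx = sigma*sqrt(3*dt) = 0.110227
u = exp(dx) = 1.116532; d = 1/u = 0.895631
p_u = 0.184698, p_m = 0.666667, p_d = 0.148636
Discount per step: exp(-r*dt) = 0.994018
Stock lattice S(k, j) with j the centered position index:
  k=0: S(0,+0) = 26.9400
  k=1: S(1,-1) = 24.1283; S(1,+0) = 26.9400; S(1,+1) = 30.0794
  k=2: S(2,-2) = 21.6100; S(2,-1) = 24.1283; S(2,+0) = 26.9400; S(2,+1) = 30.0794; S(2,+2) = 33.5846
Terminal payoffs V(N, j) = max(S_T - K, 0):
  V(2,-2) = 0.000000; V(2,-1) = 0.000000; V(2,+0) = 0.000000; V(2,+1) = 2.539360; V(2,+2) = 6.044554
Backward induction: V(k, j) = exp(-r*dt) * [p_u * V(k+1, j+1) + p_m * V(k+1, j) + p_d * V(k+1, j-1)]
  V(1,-1) = exp(-r*dt) * [p_u*0.000000 + p_m*0.000000 + p_d*0.000000] = 0.000000
  V(1,+0) = exp(-r*dt) * [p_u*2.539360 + p_m*0.000000 + p_d*0.000000] = 0.466208
  V(1,+1) = exp(-r*dt) * [p_u*6.044554 + p_m*2.539360 + p_d*0.000000] = 2.792516
  V(0,+0) = exp(-r*dt) * [p_u*2.792516 + p_m*0.466208 + p_d*0.000000] = 0.821632

Answer: Price = V(0,0) = 0.8216


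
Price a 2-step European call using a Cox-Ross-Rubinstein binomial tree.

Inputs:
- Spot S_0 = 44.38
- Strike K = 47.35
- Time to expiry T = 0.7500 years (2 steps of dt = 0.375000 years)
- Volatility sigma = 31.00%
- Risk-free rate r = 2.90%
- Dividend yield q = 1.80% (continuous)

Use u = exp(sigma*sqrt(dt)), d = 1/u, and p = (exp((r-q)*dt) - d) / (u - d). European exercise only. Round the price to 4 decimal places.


Answer: Price = V(0,0) = 3.6840

Derivation:
dt = T/N = 0.375000
u = exp(sigma*sqrt(dt)) = 1.209051; d = 1/u = 0.827095
p = (exp((r-q)*dt) - d) / (u - d) = 0.463505
Discount per step: exp(-r*dt) = 0.989184
Stock lattice S(k, i) with i counting down-moves:
  k=0: S(0,0) = 44.3800
  k=1: S(1,0) = 53.6577; S(1,1) = 36.7065
  k=2: S(2,0) = 64.8748; S(2,1) = 44.3800; S(2,2) = 30.3598
Terminal payoffs V(N, i) = max(S_T - K, 0):
  V(2,0) = 17.524837; V(2,1) = 0.000000; V(2,2) = 0.000000
Backward induction: V(k, i) = exp(-r*dt) * [p * V(k+1, i) + (1-p) * V(k+1, i+1)].
  V(1,0) = exp(-r*dt) * [p*17.524837 + (1-p)*0.000000] = 8.034995
  V(1,1) = exp(-r*dt) * [p*0.000000 + (1-p)*0.000000] = 0.000000
  V(0,0) = exp(-r*dt) * [p*8.034995 + (1-p)*0.000000] = 3.683979


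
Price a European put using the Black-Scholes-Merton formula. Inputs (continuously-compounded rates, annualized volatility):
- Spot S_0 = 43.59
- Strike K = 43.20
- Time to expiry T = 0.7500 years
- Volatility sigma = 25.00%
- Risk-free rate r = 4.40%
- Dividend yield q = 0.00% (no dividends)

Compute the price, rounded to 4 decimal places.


d1 = (ln(S/K) + (r - q + 0.5*sigma^2) * T) / (sigma * sqrt(T)) = 0.30218407
d2 = d1 - sigma * sqrt(T) = 0.08567772
exp(-rT) = 0.96753856; exp(-qT) = 1.00000000
P = K * exp(-rT) * N(-d2) - S_0 * exp(-qT) * N(-d1)
N(-d1) = 0.38125587; N(-d2) = 0.46586131
P = 43.2000 * 0.96753856 * 0.46586131 - 43.5900 * 1.00000000 * 0.38125587 = 2.8530

Answer: Price = 2.8530


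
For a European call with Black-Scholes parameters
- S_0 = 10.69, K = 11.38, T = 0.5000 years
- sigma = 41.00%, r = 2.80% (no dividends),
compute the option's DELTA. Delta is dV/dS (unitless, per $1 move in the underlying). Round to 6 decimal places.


d1 = -0.0225022200; d2 = -0.3124160003
phi(d1) = 0.3988412910; exp(-qT) = 1.0000000000; exp(-rT) = 0.9860975443
N(d1) = 0.4910236706
Delta = exp(-qT) * N(d1) = 1.0000000000 * 0.4910236706 = 0.491024

Answer: Delta = 0.491024


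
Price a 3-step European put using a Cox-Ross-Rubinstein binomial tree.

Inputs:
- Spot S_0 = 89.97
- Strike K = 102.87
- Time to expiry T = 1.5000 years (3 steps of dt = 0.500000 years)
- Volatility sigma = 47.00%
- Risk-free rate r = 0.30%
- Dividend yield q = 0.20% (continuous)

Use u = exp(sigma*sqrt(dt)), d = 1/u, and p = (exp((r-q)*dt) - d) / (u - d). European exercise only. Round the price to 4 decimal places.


dt = T/N = 0.500000
u = exp(sigma*sqrt(dt)) = 1.394227; d = 1/u = 0.717243
p = (exp((r-q)*dt) - d) / (u - d) = 0.418410
Discount per step: exp(-r*dt) = 0.998501
Stock lattice S(k, i) with i counting down-moves:
  k=0: S(0,0) = 89.9700
  k=1: S(1,0) = 125.4386; S(1,1) = 64.5304
  k=2: S(2,0) = 174.8899; S(2,1) = 89.9700; S(2,2) = 46.2840
  k=3: S(3,0) = 243.8362; S(3,1) = 125.4386; S(3,2) = 64.5304; S(3,3) = 33.1969
Terminal payoffs V(N, i) = max(K - S_T, 0):
  V(3,0) = 0.000000; V(3,1) = 0.000000; V(3,2) = 38.339622; V(3,3) = 69.673126
Backward induction: V(k, i) = exp(-r*dt) * [p * V(k+1, i) + (1-p) * V(k+1, i+1)].
  V(2,0) = exp(-r*dt) * [p*0.000000 + (1-p)*0.000000] = 0.000000
  V(2,1) = exp(-r*dt) * [p*0.000000 + (1-p)*38.339622] = 22.264516
  V(2,2) = exp(-r*dt) * [p*38.339622 + (1-p)*69.673126] = 56.478091
  V(1,0) = exp(-r*dt) * [p*0.000000 + (1-p)*22.264516] = 12.929409
  V(1,1) = exp(-r*dt) * [p*22.264516 + (1-p)*56.478091] = 42.099589
  V(0,0) = exp(-r*dt) * [p*12.929409 + (1-p)*42.099589] = 29.849684

Answer: Price = V(0,0) = 29.8497


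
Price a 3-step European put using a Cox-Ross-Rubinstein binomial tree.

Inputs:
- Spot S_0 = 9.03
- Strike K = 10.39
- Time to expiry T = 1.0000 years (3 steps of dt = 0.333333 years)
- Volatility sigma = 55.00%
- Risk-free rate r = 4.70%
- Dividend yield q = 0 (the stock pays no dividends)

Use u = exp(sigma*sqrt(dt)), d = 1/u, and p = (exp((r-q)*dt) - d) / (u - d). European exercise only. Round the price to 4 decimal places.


dt = T/N = 0.333333
u = exp(sigma*sqrt(dt)) = 1.373748; d = 1/u = 0.727936
p = (exp((r-q)*dt) - d) / (u - d) = 0.445725
Discount per step: exp(-r*dt) = 0.984455
Stock lattice S(k, i) with i counting down-moves:
  k=0: S(0,0) = 9.0300
  k=1: S(1,0) = 12.4049; S(1,1) = 6.5733
  k=2: S(2,0) = 17.0413; S(2,1) = 9.0300; S(2,2) = 4.7849
  k=3: S(3,0) = 23.4104; S(3,1) = 12.4049; S(3,2) = 6.5733; S(3,3) = 3.4831
Terminal payoffs V(N, i) = max(K - S_T, 0):
  V(3,0) = 0.000000; V(3,1) = 0.000000; V(3,2) = 3.816741; V(3,3) = 6.906894
Backward induction: V(k, i) = exp(-r*dt) * [p * V(k+1, i) + (1-p) * V(k+1, i+1)].
  V(2,0) = exp(-r*dt) * [p*0.000000 + (1-p)*0.000000] = 0.000000
  V(2,1) = exp(-r*dt) * [p*0.000000 + (1-p)*3.816741] = 2.082641
  V(2,2) = exp(-r*dt) * [p*3.816741 + (1-p)*6.906894] = 5.443582
  V(1,0) = exp(-r*dt) * [p*0.000000 + (1-p)*2.082641] = 1.136412
  V(1,1) = exp(-r*dt) * [p*2.082641 + (1-p)*5.443582] = 3.884196
  V(0,0) = exp(-r*dt) * [p*1.136412 + (1-p)*3.884196] = 2.618102

Answer: Price = V(0,0) = 2.6181


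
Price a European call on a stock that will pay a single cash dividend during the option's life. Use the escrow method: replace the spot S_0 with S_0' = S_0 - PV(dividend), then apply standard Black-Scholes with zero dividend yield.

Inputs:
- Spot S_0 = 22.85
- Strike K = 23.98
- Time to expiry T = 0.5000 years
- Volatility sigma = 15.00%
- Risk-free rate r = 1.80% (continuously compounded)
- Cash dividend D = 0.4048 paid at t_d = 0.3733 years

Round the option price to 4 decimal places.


Answer: Price = 0.4564

Derivation:
PV(D) = D * exp(-r * t_d) = 0.4048 * 0.99330312 = 0.40208910
S_0' = S_0 - PV(D) = 22.8500 - 0.40208910 = 22.44791090
d1 = (ln(S_0'/K) + (r + sigma^2/2)*T) / (sigma*sqrt(T)) = -0.48458118
d2 = d1 - sigma*sqrt(T) = -0.59064720
exp(-rT) = 0.99104038
N(d1) = 0.31398673; N(d2) = 0.27737842
C = S_0' * N(d1) - K * exp(-rT) * N(d2) = 22.44791090 * 0.31398673 - 23.9800 * 0.99104038 * 0.27737842 = 0.4564


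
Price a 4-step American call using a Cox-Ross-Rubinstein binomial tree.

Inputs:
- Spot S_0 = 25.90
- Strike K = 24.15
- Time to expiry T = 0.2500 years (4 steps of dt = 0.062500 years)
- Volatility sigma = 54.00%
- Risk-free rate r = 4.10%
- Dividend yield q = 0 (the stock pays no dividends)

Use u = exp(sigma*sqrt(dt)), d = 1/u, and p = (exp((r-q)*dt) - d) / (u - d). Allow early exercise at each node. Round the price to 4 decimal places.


Answer: Price = V(0,0) = 3.8615

Derivation:
dt = T/N = 0.062500
u = exp(sigma*sqrt(dt)) = 1.144537; d = 1/u = 0.873716
p = (exp((r-q)*dt) - d) / (u - d) = 0.475775
Discount per step: exp(-r*dt) = 0.997441
Stock lattice S(k, i) with i counting down-moves:
  k=0: S(0,0) = 25.9000
  k=1: S(1,0) = 29.6435; S(1,1) = 22.6292
  k=2: S(2,0) = 33.9281; S(2,1) = 25.9000; S(2,2) = 19.7715
  k=3: S(3,0) = 38.8319; S(3,1) = 29.6435; S(3,2) = 22.6292; S(3,3) = 17.2747
  k=4: S(4,0) = 44.4446; S(4,1) = 33.9281; S(4,2) = 25.9000; S(4,3) = 19.7715; S(4,4) = 15.0932
Terminal payoffs V(N, i) = max(S_T - K, 0):
  V(4,0) = 20.294578; V(4,1) = 9.778079; V(4,2) = 1.750000; V(4,3) = 0.000000; V(4,4) = 0.000000
Backward induction: V(k, i) = exp(-r*dt) * [p * V(k+1, i) + (1-p) * V(k+1, i+1)]; then take max(V_cont, immediate exercise) for American.
  V(3,0) = exp(-r*dt) * [p*20.294578 + (1-p)*9.778079] = 14.743740; exercise = 14.681935; V(3,0) = max -> 14.743740
  V(3,1) = exp(-r*dt) * [p*9.778079 + (1-p)*1.750000] = 5.555308; exercise = 5.493503; V(3,1) = max -> 5.555308
  V(3,2) = exp(-r*dt) * [p*1.750000 + (1-p)*0.000000] = 0.830476; exercise = 0.000000; V(3,2) = max -> 0.830476
  V(3,3) = exp(-r*dt) * [p*0.000000 + (1-p)*0.000000] = 0.000000; exercise = 0.000000; V(3,3) = max -> 0.000000
  V(2,0) = exp(-r*dt) * [p*14.743740 + (1-p)*5.555308] = 9.901531; exercise = 9.778079; V(2,0) = max -> 9.901531
  V(2,1) = exp(-r*dt) * [p*5.555308 + (1-p)*0.830476] = 3.070556; exercise = 1.750000; V(2,1) = max -> 3.070556
  V(2,2) = exp(-r*dt) * [p*0.830476 + (1-p)*0.000000] = 0.394109; exercise = 0.000000; V(2,2) = max -> 0.394109
  V(1,0) = exp(-r*dt) * [p*9.901531 + (1-p)*3.070556] = 6.304389; exercise = 5.493503; V(1,0) = max -> 6.304389
  V(1,1) = exp(-r*dt) * [p*3.070556 + (1-p)*0.394109] = 1.663229; exercise = 0.000000; V(1,1) = max -> 1.663229
  V(0,0) = exp(-r*dt) * [p*6.304389 + (1-p)*1.663229] = 3.861470; exercise = 1.750000; V(0,0) = max -> 3.861470


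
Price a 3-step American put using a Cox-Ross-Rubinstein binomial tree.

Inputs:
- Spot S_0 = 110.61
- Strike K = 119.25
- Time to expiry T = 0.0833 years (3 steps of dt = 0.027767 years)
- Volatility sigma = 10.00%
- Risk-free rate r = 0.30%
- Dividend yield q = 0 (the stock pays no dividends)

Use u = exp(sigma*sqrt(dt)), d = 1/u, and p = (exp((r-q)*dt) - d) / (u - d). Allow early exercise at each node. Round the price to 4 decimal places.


Answer: Price = V(0,0) = 8.6400

Derivation:
dt = T/N = 0.027767
u = exp(sigma*sqrt(dt)) = 1.016803; d = 1/u = 0.983475
p = (exp((r-q)*dt) - d) / (u - d) = 0.498334
Discount per step: exp(-r*dt) = 0.999917
Stock lattice S(k, i) with i counting down-moves:
  k=0: S(0,0) = 110.6100
  k=1: S(1,0) = 112.4686; S(1,1) = 108.7821
  k=2: S(2,0) = 114.3584; S(2,1) = 110.6100; S(2,2) = 106.9845
  k=3: S(3,0) = 116.2799; S(3,1) = 112.4686; S(3,2) = 108.7821; S(3,3) = 105.2165
Terminal payoffs V(N, i) = max(K - S_T, 0):
  V(3,0) = 2.970067; V(3,1) = 6.781427; V(3,2) = 10.467860; V(3,3) = 14.033461
Backward induction: V(k, i) = exp(-r*dt) * [p * V(k+1, i) + (1-p) * V(k+1, i+1)]; then take max(V_cont, immediate exercise) for American.
  V(2,0) = exp(-r*dt) * [p*2.970067 + (1-p)*6.781427] = 4.881691; exercise = 4.891624; V(2,0) = max -> 4.891624
  V(2,1) = exp(-r*dt) * [p*6.781427 + (1-p)*10.467860] = 8.630067; exercise = 8.640000; V(2,1) = max -> 8.640000
  V(2,2) = exp(-r*dt) * [p*10.467860 + (1-p)*14.033461] = 12.255581; exercise = 12.265514; V(2,2) = max -> 12.265514
  V(1,0) = exp(-r*dt) * [p*4.891624 + (1-p)*8.640000] = 6.771494; exercise = 6.781427; V(1,0) = max -> 6.781427
  V(1,1) = exp(-r*dt) * [p*8.640000 + (1-p)*12.265514] = 10.457927; exercise = 10.467860; V(1,1) = max -> 10.467860
  V(0,0) = exp(-r*dt) * [p*6.781427 + (1-p)*10.467860] = 8.630067; exercise = 8.640000; V(0,0) = max -> 8.640000


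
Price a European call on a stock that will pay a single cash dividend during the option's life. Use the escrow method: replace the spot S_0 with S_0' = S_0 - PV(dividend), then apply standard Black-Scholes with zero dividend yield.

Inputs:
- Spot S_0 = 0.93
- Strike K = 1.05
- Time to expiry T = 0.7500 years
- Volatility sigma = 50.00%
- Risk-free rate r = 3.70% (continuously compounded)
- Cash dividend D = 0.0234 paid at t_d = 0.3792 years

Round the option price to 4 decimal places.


PV(D) = D * exp(-r * t_d) = 0.0234 * 0.98606757 = 0.02307398
S_0' = S_0 - PV(D) = 0.9300 - 0.02307398 = 0.90692602
d1 = (ln(S_0'/K) + (r + sigma^2/2)*T) / (sigma*sqrt(T)) = -0.05769938
d2 = d1 - sigma*sqrt(T) = -0.49071208
exp(-rT) = 0.97263149
N(d1) = 0.47699404; N(d2) = 0.31181505
C = S_0' * N(d1) - K * exp(-rT) * N(d2) = 0.90692602 * 0.47699404 - 1.0500 * 0.97263149 * 0.31181505 = 0.1142

Answer: Price = 0.1142


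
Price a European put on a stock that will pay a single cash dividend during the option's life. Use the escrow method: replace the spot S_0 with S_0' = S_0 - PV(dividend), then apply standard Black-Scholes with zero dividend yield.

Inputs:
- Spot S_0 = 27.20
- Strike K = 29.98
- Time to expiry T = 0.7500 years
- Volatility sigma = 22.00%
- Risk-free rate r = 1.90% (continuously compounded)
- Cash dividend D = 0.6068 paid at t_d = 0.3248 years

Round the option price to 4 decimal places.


PV(D) = D * exp(-r * t_d) = 0.6068 * 0.99384780 = 0.60306685
S_0' = S_0 - PV(D) = 27.2000 - 0.60306685 = 26.59693315
d1 = (ln(S_0'/K) + (r + sigma^2/2)*T) / (sigma*sqrt(T)) = -0.45838766
d2 = d1 - sigma*sqrt(T) = -0.64891325
exp(-rT) = 0.98585105
N(-d1) = 0.67666302; N(-d2) = 0.74180277
P = K * exp(-rT) * N(-d2) - S_0' * N(-d1) = 29.9800 * 0.98585105 * 0.74180277 - 26.59693315 * 0.67666302 = 3.9274

Answer: Price = 3.9274


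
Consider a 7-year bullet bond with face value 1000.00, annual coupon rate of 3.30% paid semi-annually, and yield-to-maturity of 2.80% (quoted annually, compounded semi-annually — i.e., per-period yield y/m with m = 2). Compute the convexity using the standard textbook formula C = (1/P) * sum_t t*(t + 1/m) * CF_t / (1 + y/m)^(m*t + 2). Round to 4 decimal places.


Answer: Convexity = 44.4966

Derivation:
Coupon per period c = face * coupon_rate / m = 16.500000
Periods per year m = 2; per-period yield y/m = 0.014000
Number of cashflows N = 14
Cashflows (t years, CF_t, discount factor 1/(1+y/m)^(m*t), PV):
  t = 0.5000: CF_t = 16.500000, DF = 0.986193, PV = 16.272189
  t = 1.0000: CF_t = 16.500000, DF = 0.972577, PV = 16.047524
  t = 1.5000: CF_t = 16.500000, DF = 0.959149, PV = 15.825961
  t = 2.0000: CF_t = 16.500000, DF = 0.945906, PV = 15.607456
  t = 2.5000: CF_t = 16.500000, DF = 0.932847, PV = 15.391969
  t = 3.0000: CF_t = 16.500000, DF = 0.919967, PV = 15.179456
  t = 3.5000: CF_t = 16.500000, DF = 0.907265, PV = 14.969878
  t = 4.0000: CF_t = 16.500000, DF = 0.894739, PV = 14.763193
  t = 4.5000: CF_t = 16.500000, DF = 0.882386, PV = 14.559362
  t = 5.0000: CF_t = 16.500000, DF = 0.870203, PV = 14.358345
  t = 5.5000: CF_t = 16.500000, DF = 0.858188, PV = 14.160104
  t = 6.0000: CF_t = 16.500000, DF = 0.846339, PV = 13.964599
  t = 6.5000: CF_t = 16.500000, DF = 0.834654, PV = 13.771794
  t = 7.0000: CF_t = 1016.500000, DF = 0.823130, PV = 836.712030
Price P = sum_t PV_t = 1031.583861
Convexity numerator sum_t t*(t + 1/m) * CF_t / (1+y/m)^(m*t + 2):
  t = 0.5000: term = 7.912980
  t = 1.0000: term = 23.411184
  t = 1.5000: term = 46.175906
  t = 2.0000: term = 75.897281
  t = 2.5000: term = 112.274085
  t = 3.0000: term = 155.013529
  t = 3.5000: term = 203.831070
  t = 4.0000: term = 258.450216
  t = 4.5000: term = 318.602337
  t = 5.0000: term = 384.026486
  t = 5.5000: term = 454.469214
  t = 6.0000: term = 529.684399
  t = 6.5000: term = 609.433069
  t = 7.0000: term = 42722.770325
Convexity = (1/P) * sum = 45901.952080 / 1031.583861 = 44.496578


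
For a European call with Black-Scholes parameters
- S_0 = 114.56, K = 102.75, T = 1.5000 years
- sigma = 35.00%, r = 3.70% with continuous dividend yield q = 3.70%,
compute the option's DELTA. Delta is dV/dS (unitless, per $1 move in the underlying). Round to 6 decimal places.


d1 = 0.4681437965; d2 = 0.0394830915
phi(d1) = 0.3575364942; exp(-qT) = 0.9460120237; exp(-rT) = 0.9460120237
N(d1) = 0.6801591194
Delta = exp(-qT) * N(d1) = 0.9460120237 * 0.6801591194 = 0.643439

Answer: Delta = 0.643439


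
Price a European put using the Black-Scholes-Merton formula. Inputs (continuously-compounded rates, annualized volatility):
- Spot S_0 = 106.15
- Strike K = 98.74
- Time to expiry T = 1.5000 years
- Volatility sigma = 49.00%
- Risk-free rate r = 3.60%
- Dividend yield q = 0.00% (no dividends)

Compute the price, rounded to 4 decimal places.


d1 = (ln(S/K) + (r - q + 0.5*sigma^2) * T) / (sigma * sqrt(T)) = 0.51062372
d2 = d1 - sigma * sqrt(T) = -0.08950126
exp(-rT) = 0.94743211; exp(-qT) = 1.00000000
P = K * exp(-rT) * N(-d2) - S_0 * exp(-qT) * N(-d1)
N(-d1) = 0.30480728; N(-d2) = 0.53565823
P = 98.7400 * 0.94743211 * 0.53565823 - 106.1500 * 1.00000000 * 0.30480728 = 17.7552

Answer: Price = 17.7552


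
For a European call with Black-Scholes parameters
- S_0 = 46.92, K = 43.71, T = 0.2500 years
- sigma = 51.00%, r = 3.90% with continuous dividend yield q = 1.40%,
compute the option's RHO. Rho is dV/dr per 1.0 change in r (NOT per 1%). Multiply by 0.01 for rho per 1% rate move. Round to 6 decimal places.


d1 = 0.4299200585; d2 = 0.1749200585
phi(d1) = 0.3637261020; exp(-qT) = 0.9965061179; exp(-rT) = 0.9902973771
N(d2) = 0.5694287756
Rho = K*T*exp(-rT)*N(d2) = 43.7100 * 0.2500 * 0.9902973771 * 0.5694287756 = 6.162059

Answer: Rho = 6.162059


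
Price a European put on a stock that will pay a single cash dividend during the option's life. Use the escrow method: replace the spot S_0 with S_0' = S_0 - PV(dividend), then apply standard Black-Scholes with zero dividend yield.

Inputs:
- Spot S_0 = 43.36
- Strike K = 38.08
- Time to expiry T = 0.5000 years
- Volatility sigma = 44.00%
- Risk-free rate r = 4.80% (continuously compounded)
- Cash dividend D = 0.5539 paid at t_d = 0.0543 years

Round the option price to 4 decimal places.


PV(D) = D * exp(-r * t_d) = 0.5539 * 0.99739699 = 0.55245819
S_0' = S_0 - PV(D) = 43.3600 - 0.55245819 = 42.80754181
d1 = (ln(S_0'/K) + (r + sigma^2/2)*T) / (sigma*sqrt(T)) = 0.60883529
d2 = d1 - sigma*sqrt(T) = 0.29770831
exp(-rT) = 0.97628571
N(-d1) = 0.27131681; N(-d2) = 0.38296290
P = K * exp(-rT) * N(-d2) - S_0' * N(-d1) = 38.0800 * 0.97628571 * 0.38296290 - 42.80754181 * 0.27131681 = 2.6230

Answer: Price = 2.6230


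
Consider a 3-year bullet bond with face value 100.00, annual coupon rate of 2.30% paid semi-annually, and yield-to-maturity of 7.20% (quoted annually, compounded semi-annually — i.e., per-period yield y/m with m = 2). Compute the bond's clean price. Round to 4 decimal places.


Coupon per period c = face * coupon_rate / m = 1.150000
Periods per year m = 2; per-period yield y/m = 0.036000
Number of cashflows N = 6
Cashflows (t years, CF_t, discount factor 1/(1+y/m)^(m*t), PV):
  t = 0.5000: CF_t = 1.150000, DF = 0.965251, PV = 1.110039
  t = 1.0000: CF_t = 1.150000, DF = 0.931709, PV = 1.071466
  t = 1.5000: CF_t = 1.150000, DF = 0.899333, PV = 1.034233
  t = 2.0000: CF_t = 1.150000, DF = 0.868082, PV = 0.998295
  t = 2.5000: CF_t = 1.150000, DF = 0.837917, PV = 0.963605
  t = 3.0000: CF_t = 101.150000, DF = 0.808801, PV = 81.810181
Price P = sum_t PV_t = 86.987819

Answer: Price = 86.9878


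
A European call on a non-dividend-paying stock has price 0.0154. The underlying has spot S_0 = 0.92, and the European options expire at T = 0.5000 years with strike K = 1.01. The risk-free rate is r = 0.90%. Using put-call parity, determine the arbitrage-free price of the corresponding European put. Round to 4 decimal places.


Answer: Put price = 0.1009

Derivation:
Put-call parity: C - P = S_0 * exp(-qT) - K * exp(-rT).
S_0 * exp(-qT) = 0.9200 * 1.00000000 = 0.92000000
K * exp(-rT) = 1.0100 * 0.99551011 = 1.00546521
P = C - S*exp(-qT) + K*exp(-rT)
P = 0.0154 - 0.92000000 + 1.00546521 = 0.1009


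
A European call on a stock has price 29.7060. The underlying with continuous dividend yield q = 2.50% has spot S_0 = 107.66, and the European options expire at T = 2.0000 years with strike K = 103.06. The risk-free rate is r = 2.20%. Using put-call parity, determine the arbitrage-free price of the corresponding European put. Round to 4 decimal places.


Answer: Put price = 25.9203

Derivation:
Put-call parity: C - P = S_0 * exp(-qT) - K * exp(-rT).
S_0 * exp(-qT) = 107.6600 * 0.95122942 = 102.40935984
K * exp(-rT) = 103.0600 * 0.95695396 = 98.62367486
P = C - S*exp(-qT) + K*exp(-rT)
P = 29.7060 - 102.40935984 + 98.62367486 = 25.9203


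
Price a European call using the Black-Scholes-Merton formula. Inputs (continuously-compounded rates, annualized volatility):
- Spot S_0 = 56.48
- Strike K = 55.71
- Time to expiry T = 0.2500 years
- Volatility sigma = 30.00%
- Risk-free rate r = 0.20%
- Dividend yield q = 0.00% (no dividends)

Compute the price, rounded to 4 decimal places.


d1 = (ln(S/K) + (r - q + 0.5*sigma^2) * T) / (sigma * sqrt(T)) = 0.16984619
d2 = d1 - sigma * sqrt(T) = 0.01984619
exp(-rT) = 0.99950012; exp(-qT) = 1.00000000
C = S_0 * exp(-qT) * N(d1) - K * exp(-rT) * N(d2)
N(d1) = 0.56743445; N(d2) = 0.50791697
C = 56.4800 * 1.00000000 * 0.56743445 - 55.7100 * 0.99950012 * 0.50791697 = 3.7668

Answer: Price = 3.7668


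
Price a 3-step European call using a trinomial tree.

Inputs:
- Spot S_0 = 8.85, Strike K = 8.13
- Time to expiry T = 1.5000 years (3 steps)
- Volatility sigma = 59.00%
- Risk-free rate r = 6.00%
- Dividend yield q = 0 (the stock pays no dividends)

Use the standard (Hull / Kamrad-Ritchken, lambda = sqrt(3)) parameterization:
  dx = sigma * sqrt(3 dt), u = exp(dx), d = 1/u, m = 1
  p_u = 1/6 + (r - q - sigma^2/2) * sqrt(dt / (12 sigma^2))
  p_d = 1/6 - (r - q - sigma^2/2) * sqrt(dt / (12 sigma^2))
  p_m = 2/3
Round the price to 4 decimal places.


dt = T/N = 0.500000; dx = sigma*sqrt(3*dt) = 0.722599
u = exp(dx) = 2.059781; d = 1/u = 0.485489
p_u = 0.127208, p_m = 0.666667, p_d = 0.206125
Discount per step: exp(-r*dt) = 0.970446
Stock lattice S(k, j) with j the centered position index:
  k=0: S(0,+0) = 8.8500
  k=1: S(1,-1) = 4.2966; S(1,+0) = 8.8500; S(1,+1) = 18.2291
  k=2: S(2,-2) = 2.0859; S(2,-1) = 4.2966; S(2,+0) = 8.8500; S(2,+1) = 18.2291; S(2,+2) = 37.5479
  k=3: S(3,-3) = 1.0127; S(3,-2) = 2.0859; S(3,-1) = 4.2966; S(3,+0) = 8.8500; S(3,+1) = 18.2291; S(3,+2) = 37.5479; S(3,+3) = 77.3404
Terminal payoffs V(N, j) = max(S_T - K, 0):
  V(3,-3) = 0.000000; V(3,-2) = 0.000000; V(3,-1) = 0.000000; V(3,+0) = 0.720000; V(3,+1) = 10.099058; V(3,+2) = 29.417861; V(3,+3) = 69.210355
Backward induction: V(k, j) = exp(-r*dt) * [p_u * V(k+1, j+1) + p_m * V(k+1, j) + p_d * V(k+1, j-1)]
  V(2,-2) = exp(-r*dt) * [p_u*0.000000 + p_m*0.000000 + p_d*0.000000] = 0.000000
  V(2,-1) = exp(-r*dt) * [p_u*0.720000 + p_m*0.000000 + p_d*0.000000] = 0.088883
  V(2,+0) = exp(-r*dt) * [p_u*10.099058 + p_m*0.720000 + p_d*0.000000] = 1.712531
  V(2,+1) = exp(-r*dt) * [p_u*29.417861 + p_m*10.099058 + p_d*0.720000] = 10.309349
  V(2,+2) = exp(-r*dt) * [p_u*69.210355 + p_m*29.417861 + p_d*10.099058] = 29.596372
  V(1,-1) = exp(-r*dt) * [p_u*1.712531 + p_m*0.088883 + p_d*0.000000] = 0.268914
  V(1,+0) = exp(-r*dt) * [p_u*10.309349 + p_m*1.712531 + p_d*0.088883] = 2.398402
  V(1,+1) = exp(-r*dt) * [p_u*29.596372 + p_m*10.309349 + p_d*1.712531] = 10.665975
  V(0,+0) = exp(-r*dt) * [p_u*10.665975 + p_m*2.398402 + p_d*0.268914] = 2.922173

Answer: Price = V(0,0) = 2.9222


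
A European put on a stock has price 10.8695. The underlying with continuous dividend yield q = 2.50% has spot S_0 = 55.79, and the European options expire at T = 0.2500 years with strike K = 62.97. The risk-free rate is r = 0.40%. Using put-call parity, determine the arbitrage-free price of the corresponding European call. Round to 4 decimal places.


Answer: Call price = 3.4048

Derivation:
Put-call parity: C - P = S_0 * exp(-qT) - K * exp(-rT).
S_0 * exp(-qT) = 55.7900 * 0.99376949 = 55.44239988
K * exp(-rT) = 62.9700 * 0.99900050 = 62.90706147
C = P + S*exp(-qT) - K*exp(-rT)
C = 10.8695 + 55.44239988 - 62.90706147 = 3.4048


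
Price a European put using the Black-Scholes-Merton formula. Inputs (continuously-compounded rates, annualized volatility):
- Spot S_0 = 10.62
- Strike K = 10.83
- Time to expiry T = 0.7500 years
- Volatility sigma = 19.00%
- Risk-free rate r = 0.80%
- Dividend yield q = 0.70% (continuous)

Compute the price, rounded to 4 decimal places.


Answer: Price = 0.8043

Derivation:
d1 = (ln(S/K) + (r - q + 0.5*sigma^2) * T) / (sigma * sqrt(T)) = -0.03217084
d2 = d1 - sigma * sqrt(T) = -0.19671567
exp(-rT) = 0.99401796; exp(-qT) = 0.99476376
P = K * exp(-rT) * N(-d2) - S_0 * exp(-qT) * N(-d1)
N(-d1) = 0.51283209; N(-d2) = 0.57797498
P = 10.8300 * 0.99401796 * 0.57797498 - 10.6200 * 0.99476376 * 0.51283209 = 0.8043


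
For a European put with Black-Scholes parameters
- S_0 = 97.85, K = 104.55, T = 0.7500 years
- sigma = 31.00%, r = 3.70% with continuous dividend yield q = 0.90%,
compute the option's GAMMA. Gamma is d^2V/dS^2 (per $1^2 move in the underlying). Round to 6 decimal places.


d1 = -0.0342395977; d2 = -0.3027074728
phi(d1) = 0.3987084989; exp(-qT) = 0.9932727301; exp(-rT) = 0.9726314943
Gamma = exp(-qT) * phi(d1) / (S * sigma * sqrt(T)) = 0.9932727301 * 0.3987084989 / (97.8500 * 0.3100 * 0.8660254038) = 0.015075

Answer: Gamma = 0.015075


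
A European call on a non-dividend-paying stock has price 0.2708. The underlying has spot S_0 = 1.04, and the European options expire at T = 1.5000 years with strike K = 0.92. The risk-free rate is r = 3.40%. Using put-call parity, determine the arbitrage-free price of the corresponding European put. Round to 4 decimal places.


Answer: Put price = 0.1051

Derivation:
Put-call parity: C - P = S_0 * exp(-qT) - K * exp(-rT).
S_0 * exp(-qT) = 1.0400 * 1.00000000 = 1.04000000
K * exp(-rT) = 0.9200 * 0.95027867 = 0.87425638
P = C - S*exp(-qT) + K*exp(-rT)
P = 0.2708 - 1.04000000 + 0.87425638 = 0.1051


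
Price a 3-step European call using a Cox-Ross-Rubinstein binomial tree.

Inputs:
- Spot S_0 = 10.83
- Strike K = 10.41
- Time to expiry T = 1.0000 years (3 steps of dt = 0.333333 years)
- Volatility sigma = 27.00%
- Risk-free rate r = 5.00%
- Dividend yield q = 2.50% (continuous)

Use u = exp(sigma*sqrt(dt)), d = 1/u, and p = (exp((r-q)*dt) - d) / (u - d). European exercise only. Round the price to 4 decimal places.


dt = T/N = 0.333333
u = exp(sigma*sqrt(dt)) = 1.168691; d = 1/u = 0.855658
p = (exp((r-q)*dt) - d) / (u - d) = 0.487840
Discount per step: exp(-r*dt) = 0.983471
Stock lattice S(k, i) with i counting down-moves:
  k=0: S(0,0) = 10.8300
  k=1: S(1,0) = 12.6569; S(1,1) = 9.2668
  k=2: S(2,0) = 14.7920; S(2,1) = 10.8300; S(2,2) = 7.9292
  k=3: S(3,0) = 17.2873; S(3,1) = 12.6569; S(3,2) = 9.2668; S(3,3) = 6.7847
Terminal payoffs V(N, i) = max(S_T - K, 0):
  V(3,0) = 6.877329; V(3,1) = 2.246927; V(3,2) = 0.000000; V(3,3) = 0.000000
Backward induction: V(k, i) = exp(-r*dt) * [p * V(k+1, i) + (1-p) * V(k+1, i+1)].
  V(2,0) = exp(-r*dt) * [p*6.877329 + (1-p)*2.246927] = 4.431347
  V(2,1) = exp(-r*dt) * [p*2.246927 + (1-p)*0.000000] = 1.078023
  V(2,2) = exp(-r*dt) * [p*0.000000 + (1-p)*0.000000] = 0.000000
  V(1,0) = exp(-r*dt) * [p*4.431347 + (1-p)*1.078023] = 2.669052
  V(1,1) = exp(-r*dt) * [p*1.078023 + (1-p)*0.000000] = 0.517210
  V(0,0) = exp(-r*dt) * [p*2.669052 + (1-p)*0.517210] = 1.541065

Answer: Price = V(0,0) = 1.5411


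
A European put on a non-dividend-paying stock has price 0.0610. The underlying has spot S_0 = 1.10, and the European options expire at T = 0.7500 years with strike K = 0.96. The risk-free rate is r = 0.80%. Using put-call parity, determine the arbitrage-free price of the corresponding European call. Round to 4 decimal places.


Put-call parity: C - P = S_0 * exp(-qT) - K * exp(-rT).
S_0 * exp(-qT) = 1.1000 * 1.00000000 = 1.10000000
K * exp(-rT) = 0.9600 * 0.99401796 = 0.95425725
C = P + S*exp(-qT) - K*exp(-rT)
C = 0.0610 + 1.10000000 - 0.95425725 = 0.2067

Answer: Call price = 0.2067
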